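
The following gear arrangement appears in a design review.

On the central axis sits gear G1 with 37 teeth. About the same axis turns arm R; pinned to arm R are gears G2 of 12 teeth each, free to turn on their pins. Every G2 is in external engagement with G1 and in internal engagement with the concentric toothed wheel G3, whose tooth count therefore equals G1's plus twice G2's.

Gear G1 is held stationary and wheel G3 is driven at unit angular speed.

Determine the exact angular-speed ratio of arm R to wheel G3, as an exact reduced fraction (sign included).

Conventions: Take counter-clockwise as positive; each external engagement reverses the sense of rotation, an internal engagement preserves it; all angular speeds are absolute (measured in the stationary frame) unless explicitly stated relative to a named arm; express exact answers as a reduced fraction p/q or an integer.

class = planetary set [G3 = 37+2·12 = 61; Willis about the carrier]
ring teeth: 37 + 2·12 = 61
37(ω_sun−ω_arm) = −61(ω_ring−ω_arm),  ω_sun = 0, ω_ring = 1
37(0−ω_arm) = −61(1−ω_arm)  ⇒  98·ω_arm = 61  ⇒  ω_arm = 61/98
ω_out/ω_in = 61/98

61/98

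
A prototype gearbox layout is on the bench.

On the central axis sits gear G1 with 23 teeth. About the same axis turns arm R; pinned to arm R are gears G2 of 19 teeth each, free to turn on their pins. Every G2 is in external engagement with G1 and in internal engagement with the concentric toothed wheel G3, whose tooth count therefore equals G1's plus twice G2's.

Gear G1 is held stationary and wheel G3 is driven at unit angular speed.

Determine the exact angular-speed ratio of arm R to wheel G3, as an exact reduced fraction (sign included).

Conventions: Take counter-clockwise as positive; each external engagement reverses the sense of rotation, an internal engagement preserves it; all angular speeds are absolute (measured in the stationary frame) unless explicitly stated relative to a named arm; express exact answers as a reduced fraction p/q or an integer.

61/84

class = planetary set [G3 = 23+2·19 = 61; Willis about the carrier]
ring teeth: 23 + 2·19 = 61
23(ω_sun−ω_arm) = −61(ω_ring−ω_arm),  ω_sun = 0, ω_ring = 1
23(0−ω_arm) = −61(1−ω_arm)  ⇒  84·ω_arm = 61  ⇒  ω_arm = 61/84
ω_out/ω_in = 61/84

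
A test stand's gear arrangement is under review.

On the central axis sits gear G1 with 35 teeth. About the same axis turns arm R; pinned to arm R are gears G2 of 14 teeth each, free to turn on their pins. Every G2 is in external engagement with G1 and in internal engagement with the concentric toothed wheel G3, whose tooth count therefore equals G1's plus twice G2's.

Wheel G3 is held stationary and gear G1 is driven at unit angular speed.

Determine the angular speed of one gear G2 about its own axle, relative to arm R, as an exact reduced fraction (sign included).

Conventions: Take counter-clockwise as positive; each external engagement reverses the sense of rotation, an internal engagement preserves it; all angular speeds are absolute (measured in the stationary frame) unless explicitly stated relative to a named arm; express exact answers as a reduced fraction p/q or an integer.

-45/28

topology: planetary set — G1 35T / G2 14T / G3 63T, arm = carrier (Willis)
ring teeth: 35 + 2·14 = 63
35(ω_sun−ω_arm) = −63(ω_ring−ω_arm),  ω_ring = 0, ω_sun = 1
35(1−ω_arm) = −63(0−ω_arm)  ⇒  98·ω_arm = 35  ⇒  ω_arm = 5/14
sun–planet mesh: 35·(1−5/14) = −14·(ω_p−ω_arm)  ⇒  ω_p−ω_arm = -45/28
exact speed ratio = -45/28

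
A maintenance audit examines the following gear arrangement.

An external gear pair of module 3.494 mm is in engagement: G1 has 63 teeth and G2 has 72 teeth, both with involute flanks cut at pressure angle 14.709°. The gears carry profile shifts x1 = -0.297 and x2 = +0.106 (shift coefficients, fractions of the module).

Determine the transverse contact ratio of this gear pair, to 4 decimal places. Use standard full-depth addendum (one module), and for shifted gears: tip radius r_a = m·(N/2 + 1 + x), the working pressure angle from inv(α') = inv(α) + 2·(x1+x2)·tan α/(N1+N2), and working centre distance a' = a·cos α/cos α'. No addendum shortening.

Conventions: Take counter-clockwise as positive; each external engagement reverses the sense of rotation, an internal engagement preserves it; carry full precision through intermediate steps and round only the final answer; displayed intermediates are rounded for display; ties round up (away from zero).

2.2699

single-mesh involute tooth geometry (63T engaging 72T at module 3.494)
base radii: r_b1 = 106.454068, r_b2 = 121.661792
tip radii: r_a1 = 112.517282, r_a2 = 129.648364
inv(α') = inv(14.709°) + 2·(-0.297+0.106)·tan α/(63+72) = 0.00504969  ⇒  α' = 14.06219°
a' = a·cos α / cos α' = 235.8450·cos 14.709°/cos 14.06219° = 235.163091
action lengths: √(r_a1²−r_b1²) = 36.437209, √(r_a2²−r_b2²) = 44.800745
base pitch p_b = π·m·cos α = 10.616994
CR = (36.437209 + 44.800745 − 235.163091·sin 14.06219°)/10.616994 = 2.269873
contact ratio ≈ 2.2699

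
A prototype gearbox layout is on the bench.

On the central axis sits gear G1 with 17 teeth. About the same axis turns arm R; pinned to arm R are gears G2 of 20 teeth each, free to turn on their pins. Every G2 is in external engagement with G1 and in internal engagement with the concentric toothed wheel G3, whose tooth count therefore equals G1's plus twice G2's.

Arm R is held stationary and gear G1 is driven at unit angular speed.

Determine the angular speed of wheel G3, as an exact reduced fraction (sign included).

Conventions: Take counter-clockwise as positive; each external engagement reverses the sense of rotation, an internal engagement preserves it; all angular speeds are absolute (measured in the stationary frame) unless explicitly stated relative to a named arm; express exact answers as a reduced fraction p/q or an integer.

-17/57

class = planetary set [G3 = 17+2·20 = 57; Willis about the carrier]
ring teeth: 17 + 2·20 = 57
17(ω_sun−ω_arm) = −57(ω_ring−ω_arm),  ω_arm = 0, ω_sun = 1
ω_ring = 0 − (17/57)(1−0) = -17/57
exact speed ratio = -17/57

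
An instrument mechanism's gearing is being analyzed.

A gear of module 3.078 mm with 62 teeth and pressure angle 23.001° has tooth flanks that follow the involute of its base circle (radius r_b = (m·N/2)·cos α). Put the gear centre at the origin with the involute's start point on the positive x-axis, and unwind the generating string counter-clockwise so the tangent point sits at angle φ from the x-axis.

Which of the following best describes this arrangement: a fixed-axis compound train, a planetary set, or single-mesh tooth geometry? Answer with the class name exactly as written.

single-mesh tooth geometry

recognized (one wheel, involute flank): single-mesh tooth geometry, m = 3.078, N = 62
classification: single-mesh tooth geometry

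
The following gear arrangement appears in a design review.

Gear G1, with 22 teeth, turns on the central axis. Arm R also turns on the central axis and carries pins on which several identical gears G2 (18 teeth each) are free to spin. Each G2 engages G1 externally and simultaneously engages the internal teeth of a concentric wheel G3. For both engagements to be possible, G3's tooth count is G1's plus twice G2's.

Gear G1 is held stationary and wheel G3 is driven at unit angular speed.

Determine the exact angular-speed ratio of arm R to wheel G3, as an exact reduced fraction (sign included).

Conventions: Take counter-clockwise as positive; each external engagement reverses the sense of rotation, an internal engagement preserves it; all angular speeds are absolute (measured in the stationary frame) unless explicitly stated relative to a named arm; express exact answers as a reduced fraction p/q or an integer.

29/40

topology: planetary set — G1 22T / G2 18T / G3 58T, arm = carrier (Willis)
ring teeth: 22 + 2·18 = 58
22(ω_sun−ω_arm) = −58(ω_ring−ω_arm),  ω_sun = 0, ω_ring = 1
22(0−ω_arm) = −58(1−ω_arm)  ⇒  80·ω_arm = 58  ⇒  ω_arm = 29/40
ω_out/ω_in = 29/40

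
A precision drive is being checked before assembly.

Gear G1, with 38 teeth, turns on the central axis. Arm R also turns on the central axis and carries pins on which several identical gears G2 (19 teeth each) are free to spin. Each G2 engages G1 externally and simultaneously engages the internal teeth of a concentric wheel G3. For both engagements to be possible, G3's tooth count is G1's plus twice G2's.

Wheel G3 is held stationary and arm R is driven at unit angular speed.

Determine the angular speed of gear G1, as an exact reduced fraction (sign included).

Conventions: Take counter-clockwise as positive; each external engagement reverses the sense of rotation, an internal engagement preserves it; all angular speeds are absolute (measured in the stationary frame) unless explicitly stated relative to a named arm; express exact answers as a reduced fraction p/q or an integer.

class = planetary set [G3 = 38+2·19 = 76; Willis about the carrier]
ring teeth: 38 + 2·19 = 76
38(ω_sun−ω_arm) = −76(ω_ring−ω_arm),  ω_ring = 0, ω_arm = 1
ω_sun = 1 − (76/38)(0−1) = 3
exact speed ratio = 3

3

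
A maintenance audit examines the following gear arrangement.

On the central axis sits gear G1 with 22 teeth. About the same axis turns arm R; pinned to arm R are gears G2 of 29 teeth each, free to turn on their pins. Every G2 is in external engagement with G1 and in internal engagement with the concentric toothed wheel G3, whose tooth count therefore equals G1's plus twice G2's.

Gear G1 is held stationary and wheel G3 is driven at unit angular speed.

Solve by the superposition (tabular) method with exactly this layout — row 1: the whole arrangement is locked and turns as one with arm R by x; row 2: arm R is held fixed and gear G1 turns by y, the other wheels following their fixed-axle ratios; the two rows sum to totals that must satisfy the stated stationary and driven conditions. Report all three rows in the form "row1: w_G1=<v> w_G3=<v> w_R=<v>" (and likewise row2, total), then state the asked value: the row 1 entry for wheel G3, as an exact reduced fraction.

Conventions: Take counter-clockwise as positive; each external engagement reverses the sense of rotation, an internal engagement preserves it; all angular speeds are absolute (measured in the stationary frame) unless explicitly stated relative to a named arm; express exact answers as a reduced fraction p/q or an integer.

planetary set (22T centre, 29T on arm, 80T internal) — Willis relation
row 1 — lock + rotate with arm: ω_sun = ω_ring = ω_arm = x
row 2 (arm held, sun turns y): ω_ring = −(22/80)·y, ω_arm = 0
boundary: total ω_sun = x + y = 0 and total ω_ring = x − (22/80)·y = 1  ⇒  y = -40/51, x = 40/51
row 2 ring = −(22/80)·(-40/51) = 11/51
totals (row 1 + row 2): sun 40/51 + (-40/51) = 0, ring 40/51 + 11/51 = 1, arm 40/51 + 0 = 40/51
asked cell (row1, ring) = 40/51

row1: w_G1=40/51 w_G3=40/51 w_R=40/51
row2: w_G1=-40/51 w_G3=11/51 w_R=0
total: w_G1=0 w_G3=1 w_R=40/51
asked value: 40/51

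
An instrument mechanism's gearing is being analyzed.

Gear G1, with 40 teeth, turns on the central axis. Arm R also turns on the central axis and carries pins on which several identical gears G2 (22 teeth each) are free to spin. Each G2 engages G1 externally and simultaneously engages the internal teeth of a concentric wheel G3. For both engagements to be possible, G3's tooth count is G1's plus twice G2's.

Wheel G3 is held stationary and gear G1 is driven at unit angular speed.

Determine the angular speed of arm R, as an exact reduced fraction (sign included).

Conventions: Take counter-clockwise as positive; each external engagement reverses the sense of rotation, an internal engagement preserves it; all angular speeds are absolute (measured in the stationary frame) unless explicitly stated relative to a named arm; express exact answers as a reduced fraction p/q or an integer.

class = planetary set [G3 = 40+2·22 = 84; Willis about the carrier]
ring teeth: 40 + 2·22 = 84
40(ω_sun−ω_arm) = −84(ω_ring−ω_arm),  ω_ring = 0, ω_sun = 1
40(1−ω_arm) = −84(0−ω_arm)  ⇒  124·ω_arm = 40  ⇒  ω_arm = 10/31
exact speed ratio = 10/31

10/31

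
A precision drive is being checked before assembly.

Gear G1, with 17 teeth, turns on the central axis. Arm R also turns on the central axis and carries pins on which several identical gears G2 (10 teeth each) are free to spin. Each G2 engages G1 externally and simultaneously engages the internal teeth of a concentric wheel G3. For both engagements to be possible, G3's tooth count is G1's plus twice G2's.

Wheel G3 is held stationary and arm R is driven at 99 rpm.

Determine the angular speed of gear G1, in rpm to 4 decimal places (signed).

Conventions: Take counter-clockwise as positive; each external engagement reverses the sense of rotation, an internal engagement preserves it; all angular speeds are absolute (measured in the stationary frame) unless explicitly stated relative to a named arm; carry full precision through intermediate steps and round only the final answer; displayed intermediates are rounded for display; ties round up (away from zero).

recognized (axles ride arm R): planetary set, 17/10/37 teeth
normalise by the input: solve with ω_arm = 1, then scale by 99 rpm
ring teeth: 17 + 2·10 = 37
17(ω_sun−ω_arm) = −37(ω_ring−ω_arm),  ω_ring = 0, ω_arm = 1
ω_sun = 1 − (37/17)(0−1) = 54/17
scale: ω_sun = 54/17 × 99 rpm = +314.4706 rpm

+314.4706 rpm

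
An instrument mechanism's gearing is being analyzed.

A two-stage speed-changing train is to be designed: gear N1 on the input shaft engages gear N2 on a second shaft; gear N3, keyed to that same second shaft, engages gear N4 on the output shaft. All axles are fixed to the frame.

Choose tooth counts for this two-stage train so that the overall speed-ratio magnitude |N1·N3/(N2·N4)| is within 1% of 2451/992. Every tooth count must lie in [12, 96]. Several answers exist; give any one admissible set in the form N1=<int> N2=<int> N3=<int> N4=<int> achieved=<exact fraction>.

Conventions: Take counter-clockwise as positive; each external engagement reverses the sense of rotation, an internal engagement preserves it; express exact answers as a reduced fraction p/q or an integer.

class = fixed-axis compound train [2-stage, 2451/992 wanted]
target = 2451/992 in lowest terms: an exact hit needs N1·N3 = k·2451 and N2·N4 = k·992 for one integer k, every count in [12, 96]; additionally prefer no 1:1 stage (N1 ≠ N2, N3 ≠ N4)
k = 1: N1·N3 = 2451 = 43·57, N2·N4 = 992 = 16·62
achieved = 43·57/(16·62) = 2451/992; |achieved − target| = 0 ≤ 2451/99200 ✓

N1=43 N2=16 N3=57 N4=62 achieved=2451/992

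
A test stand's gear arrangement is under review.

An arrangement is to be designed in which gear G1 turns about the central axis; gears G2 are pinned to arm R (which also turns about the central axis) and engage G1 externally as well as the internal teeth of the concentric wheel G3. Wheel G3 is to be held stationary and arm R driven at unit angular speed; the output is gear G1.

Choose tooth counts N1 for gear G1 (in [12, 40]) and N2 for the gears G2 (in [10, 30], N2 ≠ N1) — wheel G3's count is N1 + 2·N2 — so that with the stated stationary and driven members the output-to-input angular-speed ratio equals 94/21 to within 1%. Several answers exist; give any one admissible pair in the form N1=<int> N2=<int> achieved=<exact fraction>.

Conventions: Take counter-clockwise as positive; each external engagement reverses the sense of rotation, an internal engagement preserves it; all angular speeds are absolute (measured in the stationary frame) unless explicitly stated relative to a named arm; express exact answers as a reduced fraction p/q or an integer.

N1=21 N2=26 achieved=94/21

design class (target 94/21): planetary set
Willis with ω_ring = 0: ω_sun/ω_arm = (N1+N3)/N1; set equal to 94/21  ⇒  N3/N1 = 94/21 − 1 = 73/21
N3 = N1 + 2·N2  ⇒  N2/N1 = (N3/N1 − 1)/2 = (73/21 − 1)/2 = 26/21
smallest multiple with N1 ≥ 12 and N2 ≥ 10: k = 1  ⇒  N1 = 1·21 = 21, N2 = 1·26 = 26 (N1 ≤ 40, N2 ≤ 30, N2 ≠ N1 ✓), N3 = 21 + 2·26 = 73
check: (N1+N3)/N1 with N1 = 21, N3 = 73 gives 94/21; |achieved − target| = 0 ≤ 47/1050 ✓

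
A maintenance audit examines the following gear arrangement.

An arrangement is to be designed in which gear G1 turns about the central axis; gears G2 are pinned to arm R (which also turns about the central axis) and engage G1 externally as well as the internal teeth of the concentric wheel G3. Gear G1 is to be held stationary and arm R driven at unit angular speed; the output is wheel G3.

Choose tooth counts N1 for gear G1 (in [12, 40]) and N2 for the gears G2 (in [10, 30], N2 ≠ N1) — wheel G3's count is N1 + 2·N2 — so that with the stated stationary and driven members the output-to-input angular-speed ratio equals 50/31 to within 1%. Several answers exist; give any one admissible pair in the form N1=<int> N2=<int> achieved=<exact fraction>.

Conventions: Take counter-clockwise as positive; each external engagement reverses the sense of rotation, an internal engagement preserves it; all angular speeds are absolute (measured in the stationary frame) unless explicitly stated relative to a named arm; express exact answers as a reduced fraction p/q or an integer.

design class (target 50/31): planetary set
Willis with ω_sun = 0: ω_ring/ω_arm = (N1+N3)/N3; set equal to 50/31  ⇒  N3/N1 = 1/(50/31 − 1) = 31/19
N3 = N1 + 2·N2  ⇒  N2/N1 = (N3/N1 − 1)/2 = (31/19 − 1)/2 = 6/19
smallest multiple with N1 ≥ 12 and N2 ≥ 10: k = 2  ⇒  N1 = 2·19 = 38, N2 = 2·6 = 12 (N1 ≤ 40, N2 ≤ 30, N2 ≠ N1 ✓), N3 = 38 + 2·12 = 62
check: (N1+N3)/N3 with N1 = 38, N3 = 62 gives 50/31; |achieved − target| = 0 ≤ 1/62 ✓

N1=38 N2=12 achieved=50/31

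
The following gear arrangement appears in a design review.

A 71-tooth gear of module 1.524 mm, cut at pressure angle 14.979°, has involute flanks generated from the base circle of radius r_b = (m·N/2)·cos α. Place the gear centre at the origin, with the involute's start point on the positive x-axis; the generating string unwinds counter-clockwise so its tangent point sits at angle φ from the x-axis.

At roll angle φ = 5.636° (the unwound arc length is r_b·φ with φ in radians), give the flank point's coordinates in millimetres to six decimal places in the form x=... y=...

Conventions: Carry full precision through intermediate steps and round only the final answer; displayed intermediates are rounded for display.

recognized (one wheel, involute flank): single-mesh tooth geometry, m = 1.524, N = 71
pitch radius r_p = m·N/2 = 1.524·71/2 = 54.102000
base radius r_b = r_p·cos α = 54.102000·cos 14.979° = 52.263648
roll angle φ = 5.636° = 0.09836676 rad
x = r_b·(cos φ + φ·sin φ) = 52.515888
y = r_b·(sin φ − φ·cos φ) = 0.016565

x=52.515888 y=0.016565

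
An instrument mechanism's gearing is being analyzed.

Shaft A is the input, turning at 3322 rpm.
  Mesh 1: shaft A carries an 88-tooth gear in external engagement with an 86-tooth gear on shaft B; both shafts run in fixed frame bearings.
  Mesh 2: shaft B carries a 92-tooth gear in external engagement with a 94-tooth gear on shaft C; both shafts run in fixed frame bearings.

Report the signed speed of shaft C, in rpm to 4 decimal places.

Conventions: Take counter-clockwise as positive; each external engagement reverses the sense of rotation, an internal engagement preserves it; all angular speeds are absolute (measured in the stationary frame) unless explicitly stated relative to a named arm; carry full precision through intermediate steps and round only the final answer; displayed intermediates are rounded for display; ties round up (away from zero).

recognized (3 fixed axles, 2 meshes): fixed-axis compound train
mesh 1 [88T→86T]: ω = 3322.0000×88/86 = 3399.2558 rpm, sense flips to −
mesh 2 [92T→94T]: ω = 3399.2558×92/94 = 3326.9312 rpm, sense flips to +
signed output speed = +3326.9312 rpm

+3326.9312 rpm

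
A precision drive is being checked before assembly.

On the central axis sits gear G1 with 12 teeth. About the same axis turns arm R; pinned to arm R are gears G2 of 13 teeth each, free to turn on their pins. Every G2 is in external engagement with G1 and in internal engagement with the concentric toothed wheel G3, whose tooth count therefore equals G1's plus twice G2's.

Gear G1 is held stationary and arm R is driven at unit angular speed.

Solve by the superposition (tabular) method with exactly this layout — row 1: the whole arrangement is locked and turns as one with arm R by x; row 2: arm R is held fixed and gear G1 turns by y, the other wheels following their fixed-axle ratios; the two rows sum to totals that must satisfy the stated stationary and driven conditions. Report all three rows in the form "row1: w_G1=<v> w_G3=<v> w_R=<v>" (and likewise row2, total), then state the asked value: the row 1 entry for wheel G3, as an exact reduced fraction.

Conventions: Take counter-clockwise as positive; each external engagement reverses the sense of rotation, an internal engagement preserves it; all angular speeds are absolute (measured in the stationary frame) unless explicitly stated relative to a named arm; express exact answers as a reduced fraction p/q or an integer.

class = planetary set [G3 = 12+2·13 = 38; Willis about the carrier]
superposition row 1 [locked train]: every member turns x
row 2 — arm fixed, fixed-axis ratios: sun y, ring −(12/38)·y, arm 0
boundary: total ω_sun = x + y = 0 and total ω_arm = x = 1  ⇒  y = -1, x = 1
row 2 ring = −(12/38)·(-1) = 6/19
totals (row 1 + row 2): sun 1 + (-1) = 0, ring 1 + 6/19 = 25/19, arm 1 + 0 = 1
asked cell (row1, ring) = 1

row1: w_G1=1 w_G3=1 w_R=1
row2: w_G1=-1 w_G3=6/19 w_R=0
total: w_G1=0 w_G3=25/19 w_R=1
asked value: 1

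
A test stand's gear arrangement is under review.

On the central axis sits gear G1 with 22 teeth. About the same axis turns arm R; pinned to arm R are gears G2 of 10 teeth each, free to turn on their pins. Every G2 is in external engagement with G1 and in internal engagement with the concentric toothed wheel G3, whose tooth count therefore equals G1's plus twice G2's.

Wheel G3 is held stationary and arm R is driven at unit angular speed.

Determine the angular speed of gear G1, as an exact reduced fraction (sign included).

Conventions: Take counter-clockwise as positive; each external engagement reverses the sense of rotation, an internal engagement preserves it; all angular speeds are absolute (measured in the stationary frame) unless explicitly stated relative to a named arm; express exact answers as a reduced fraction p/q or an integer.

topology: planetary set — G1 22T / G2 10T / G3 42T, arm = carrier (Willis)
ring teeth: 22 + 2·10 = 42
22(ω_sun−ω_arm) = −42(ω_ring−ω_arm),  ω_ring = 0, ω_arm = 1
ω_sun = 1 − (42/22)(0−1) = 32/11
exact speed ratio = 32/11

32/11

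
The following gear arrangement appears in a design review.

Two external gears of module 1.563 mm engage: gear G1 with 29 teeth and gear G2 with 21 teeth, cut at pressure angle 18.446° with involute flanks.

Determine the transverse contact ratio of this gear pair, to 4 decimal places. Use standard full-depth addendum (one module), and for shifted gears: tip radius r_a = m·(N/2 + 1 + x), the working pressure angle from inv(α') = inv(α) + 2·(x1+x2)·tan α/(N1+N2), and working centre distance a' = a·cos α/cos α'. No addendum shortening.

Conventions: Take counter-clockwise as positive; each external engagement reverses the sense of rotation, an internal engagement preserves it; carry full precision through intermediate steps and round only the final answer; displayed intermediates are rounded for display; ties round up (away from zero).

recognized (one external pair, fixed centres): single-mesh tooth geometry, m = 1.563, N1 = 29, N2 = 21
base radii: r_b1 = 21.499101, r_b2 = 15.568315
tip radii: r_a1 = 24.226500, r_a2 = 17.974500
no profile shift: α' = α, a' = a
action lengths: √(r_a1²−r_b1²) = 11.167450, √(r_a2²−r_b2²) = 8.983887
base pitch p_b = π·m·cos α = 4.658029
CR = (11.167450 + 8.983887 − 39.075000·sin 18.44600°)/4.658029 = 1.671863
contact ratio ≈ 1.6719

1.6719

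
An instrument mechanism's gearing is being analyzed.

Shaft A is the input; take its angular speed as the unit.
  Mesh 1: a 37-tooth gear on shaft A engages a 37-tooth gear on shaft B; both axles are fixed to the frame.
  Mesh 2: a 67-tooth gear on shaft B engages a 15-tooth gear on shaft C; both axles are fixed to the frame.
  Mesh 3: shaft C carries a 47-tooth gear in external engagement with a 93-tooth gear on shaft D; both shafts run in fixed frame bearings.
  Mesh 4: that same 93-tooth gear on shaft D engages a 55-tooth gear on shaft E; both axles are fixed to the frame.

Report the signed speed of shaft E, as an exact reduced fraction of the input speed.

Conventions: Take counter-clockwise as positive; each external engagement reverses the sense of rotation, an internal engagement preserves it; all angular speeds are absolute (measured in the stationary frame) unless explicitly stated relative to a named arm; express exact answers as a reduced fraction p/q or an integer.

4-mesh fixed-axis compound train (all bearings frame-fixed)
mesh 1 [37T→37T]: |ω|/ω_in = 1×37/37 = 1, sense flips to −
mesh 2 [67T→15T]: |ω|/ω_in = 1×67/15 = 67/15, sense flips to +
mesh 3 [47T→93T]: |ω|/ω_in = (67/15)×47/93 = 3149/1395, sense flips to −
mesh 4 [93T→55T]: |ω|/ω_in = (3149/1395)×93/55 = 3149/825, sense flips to +
signed output speed (× input speed) = 3149/825

3149/825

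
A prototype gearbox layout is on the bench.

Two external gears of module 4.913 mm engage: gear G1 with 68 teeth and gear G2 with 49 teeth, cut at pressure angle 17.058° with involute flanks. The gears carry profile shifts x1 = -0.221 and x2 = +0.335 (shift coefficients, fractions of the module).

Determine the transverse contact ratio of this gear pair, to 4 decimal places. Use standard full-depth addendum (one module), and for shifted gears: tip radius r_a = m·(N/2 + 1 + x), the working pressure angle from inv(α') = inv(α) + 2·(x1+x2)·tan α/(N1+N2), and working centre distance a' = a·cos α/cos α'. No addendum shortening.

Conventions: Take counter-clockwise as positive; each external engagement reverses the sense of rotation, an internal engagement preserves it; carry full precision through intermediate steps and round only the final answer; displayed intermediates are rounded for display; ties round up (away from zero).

1.9085

class = single-mesh tooth geometry [involute pair 68T × 49T, m = 4.913]
base radii: r_b1 = 159.693539, r_b2 = 115.073285
tip radii: r_a1 = 170.869227, r_a2 = 126.927355
inv(α') = inv(17.058°) + 2·(-0.221+0.335)·tan α/(68+49) = 0.00971761  ⇒  α' = 17.41393°
a' = a·cos α / cos α' = 287.4105·cos 17.058°/cos 17.41393° = 287.964951
action lengths: √(r_a1²−r_b1²) = 60.780478, √(r_a2²−r_b2²) = 53.560176
base pitch p_b = π·m·cos α = 14.755648
CR = (60.780478 + 53.560176 − 287.964951·sin 17.41393°)/14.755648 = 1.908461
contact ratio ≈ 1.9085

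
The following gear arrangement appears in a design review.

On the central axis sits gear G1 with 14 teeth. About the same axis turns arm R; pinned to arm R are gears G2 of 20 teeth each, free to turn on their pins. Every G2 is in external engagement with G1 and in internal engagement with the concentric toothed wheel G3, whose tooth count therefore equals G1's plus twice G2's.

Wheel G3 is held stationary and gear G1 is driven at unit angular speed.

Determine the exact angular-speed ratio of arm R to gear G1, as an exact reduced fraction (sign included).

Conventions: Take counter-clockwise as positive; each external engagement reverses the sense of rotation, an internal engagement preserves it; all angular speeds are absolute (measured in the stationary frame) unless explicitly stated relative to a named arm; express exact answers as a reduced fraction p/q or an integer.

7/34

recognized (axles ride arm R): planetary set, 14/20/54 teeth
ring teeth: 14 + 2·20 = 54
14(ω_sun−ω_arm) = −54(ω_ring−ω_arm),  ω_ring = 0, ω_sun = 1
14(1−ω_arm) = −54(0−ω_arm)  ⇒  68·ω_arm = 14  ⇒  ω_arm = 7/34
ω_out/ω_in = 7/34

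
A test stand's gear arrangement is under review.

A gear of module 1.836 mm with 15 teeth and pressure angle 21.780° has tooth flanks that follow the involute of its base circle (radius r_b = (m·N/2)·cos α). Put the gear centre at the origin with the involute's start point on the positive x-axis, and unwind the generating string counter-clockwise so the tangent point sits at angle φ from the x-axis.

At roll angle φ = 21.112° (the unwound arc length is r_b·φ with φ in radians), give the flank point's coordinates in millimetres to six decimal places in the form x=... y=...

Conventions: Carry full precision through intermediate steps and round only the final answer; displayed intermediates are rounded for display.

single-mesh involute tooth geometry (15T wheel at module 1.836)
pitch radius r_p = m·N/2 = 1.836·15/2 = 13.770000
base radius r_b = r_p·cos α = 13.770000·cos 21.780° = 12.787034
roll angle φ = 21.112° = 0.36847391 rad
x = r_b·(cos φ + φ·sin φ) = 13.625858
y = r_b·(sin φ − φ·cos φ) = 0.210359

x=13.625858 y=0.210359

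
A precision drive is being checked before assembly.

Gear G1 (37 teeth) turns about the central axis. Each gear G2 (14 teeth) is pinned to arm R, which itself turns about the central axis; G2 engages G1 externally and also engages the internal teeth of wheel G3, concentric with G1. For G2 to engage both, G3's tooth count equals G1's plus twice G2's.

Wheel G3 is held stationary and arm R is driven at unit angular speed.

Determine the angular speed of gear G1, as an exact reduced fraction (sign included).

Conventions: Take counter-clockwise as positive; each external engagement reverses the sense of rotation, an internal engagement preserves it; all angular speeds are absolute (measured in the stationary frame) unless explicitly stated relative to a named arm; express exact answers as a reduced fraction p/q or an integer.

topology: planetary set — G1 37T / G2 14T / G3 65T, arm = carrier (Willis)
ring teeth: 37 + 2·14 = 65
37(ω_sun−ω_arm) = −65(ω_ring−ω_arm),  ω_ring = 0, ω_arm = 1
ω_sun = 1 − (65/37)(0−1) = 102/37
exact speed ratio = 102/37

102/37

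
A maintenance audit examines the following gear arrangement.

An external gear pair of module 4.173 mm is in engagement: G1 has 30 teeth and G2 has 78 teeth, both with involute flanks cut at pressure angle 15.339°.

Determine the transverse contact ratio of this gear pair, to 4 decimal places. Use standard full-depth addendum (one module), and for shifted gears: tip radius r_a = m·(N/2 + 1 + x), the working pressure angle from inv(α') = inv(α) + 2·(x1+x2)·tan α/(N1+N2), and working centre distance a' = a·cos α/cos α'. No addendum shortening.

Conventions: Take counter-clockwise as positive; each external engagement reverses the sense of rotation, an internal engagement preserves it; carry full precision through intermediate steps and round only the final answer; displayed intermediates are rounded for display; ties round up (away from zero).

topology: single-mesh involute geometry — m = 4.173, 30T/78T pair
base radii: r_b1 = 60.365215, r_b2 = 156.949558
tip radii: r_a1 = 66.768000, r_a2 = 166.920000
no profile shift: α' = α, a' = a
action lengths: √(r_a1²−r_b1²) = 28.530802, √(r_a2²−r_b2²) = 56.825369
base pitch p_b = π·m·cos α = 12.642861
CR = (28.530802 + 56.825369 − 225.342000·sin 15.33900°)/12.642861 = 2.036450
contact ratio ≈ 2.0365

2.0365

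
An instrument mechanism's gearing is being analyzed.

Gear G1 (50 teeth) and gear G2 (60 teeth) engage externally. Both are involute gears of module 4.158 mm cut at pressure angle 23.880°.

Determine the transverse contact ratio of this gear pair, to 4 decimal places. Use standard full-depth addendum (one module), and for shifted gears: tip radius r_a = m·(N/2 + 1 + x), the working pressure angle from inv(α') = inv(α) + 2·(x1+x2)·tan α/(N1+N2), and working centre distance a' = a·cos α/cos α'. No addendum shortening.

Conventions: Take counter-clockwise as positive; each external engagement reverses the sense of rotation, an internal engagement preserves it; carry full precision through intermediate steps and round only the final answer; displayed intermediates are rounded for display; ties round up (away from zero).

topology: single-mesh involute geometry — m = 4.158, 50T/60T pair
base radii: r_b1 = 95.051394, r_b2 = 114.061672
tip radii: r_a1 = 108.108000, r_a2 = 128.898000
no profile shift: α' = α, a' = a
action lengths: √(r_a1²−r_b1²) = 51.503128, √(r_a2²−r_b2²) = 60.038565
base pitch p_b = π·m·cos α = 11.944510
CR = (51.503128 + 60.038565 − 228.690000·sin 23.88000°)/11.944510 = 1.587579
contact ratio ≈ 1.5876

1.5876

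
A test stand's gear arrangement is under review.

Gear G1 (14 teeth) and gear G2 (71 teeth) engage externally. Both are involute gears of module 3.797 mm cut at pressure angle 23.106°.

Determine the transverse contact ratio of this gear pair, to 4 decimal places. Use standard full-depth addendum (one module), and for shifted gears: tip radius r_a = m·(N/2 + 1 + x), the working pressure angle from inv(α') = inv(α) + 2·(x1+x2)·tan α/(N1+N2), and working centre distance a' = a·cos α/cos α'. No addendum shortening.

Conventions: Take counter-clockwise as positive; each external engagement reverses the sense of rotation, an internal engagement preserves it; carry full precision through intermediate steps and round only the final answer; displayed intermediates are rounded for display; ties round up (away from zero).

1.5165

class = single-mesh tooth geometry [involute pair 14T × 71T, m = 3.797]
base radii: r_b1 = 24.446843, r_b2 = 123.980420
tip radii: r_a1 = 30.376000, r_a2 = 138.590500
no profile shift: α' = α, a' = a
action lengths: √(r_a1²−r_b1²) = 18.029232, √(r_a2²−r_b2²) = 61.936920
base pitch p_b = π·m·cos α = 10.971718
CR = (18.029232 + 61.936920 − 161.372500·sin 23.10600°)/10.971718 = 1.516462
contact ratio ≈ 1.5165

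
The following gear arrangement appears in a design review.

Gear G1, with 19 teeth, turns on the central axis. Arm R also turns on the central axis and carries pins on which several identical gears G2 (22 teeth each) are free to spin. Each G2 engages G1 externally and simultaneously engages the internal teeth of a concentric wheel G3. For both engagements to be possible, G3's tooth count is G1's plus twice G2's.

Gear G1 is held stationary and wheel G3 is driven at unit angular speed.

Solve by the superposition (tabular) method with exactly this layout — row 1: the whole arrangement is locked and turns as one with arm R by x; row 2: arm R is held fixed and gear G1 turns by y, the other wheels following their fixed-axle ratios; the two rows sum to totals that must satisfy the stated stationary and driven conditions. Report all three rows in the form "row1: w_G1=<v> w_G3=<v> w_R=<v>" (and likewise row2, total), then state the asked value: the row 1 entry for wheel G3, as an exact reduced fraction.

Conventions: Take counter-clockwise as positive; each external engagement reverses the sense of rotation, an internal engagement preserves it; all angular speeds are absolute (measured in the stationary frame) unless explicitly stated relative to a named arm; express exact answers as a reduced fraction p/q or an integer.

row1: w_G1=63/82 w_G3=63/82 w_R=63/82
row2: w_G1=-63/82 w_G3=19/82 w_R=0
total: w_G1=0 w_G3=1 w_R=63/82
asked value: 63/82

class = planetary set [G3 = 19+2·22 = 63; Willis about the carrier]
row 1 (train locked, turned with arm): all members turn x
superposition row 2 [arm held]: sun y, ring −(19/63)·y, arm 0
boundary: total ω_sun = x + y = 0 and total ω_ring = x − (19/63)·y = 1  ⇒  y = -63/82, x = 63/82
row 2 ring = −(19/63)·(-63/82) = 19/82
totals (row 1 + row 2): sun 63/82 + (-63/82) = 0, ring 63/82 + 19/82 = 1, arm 63/82 + 0 = 63/82
asked cell (row1, ring) = 63/82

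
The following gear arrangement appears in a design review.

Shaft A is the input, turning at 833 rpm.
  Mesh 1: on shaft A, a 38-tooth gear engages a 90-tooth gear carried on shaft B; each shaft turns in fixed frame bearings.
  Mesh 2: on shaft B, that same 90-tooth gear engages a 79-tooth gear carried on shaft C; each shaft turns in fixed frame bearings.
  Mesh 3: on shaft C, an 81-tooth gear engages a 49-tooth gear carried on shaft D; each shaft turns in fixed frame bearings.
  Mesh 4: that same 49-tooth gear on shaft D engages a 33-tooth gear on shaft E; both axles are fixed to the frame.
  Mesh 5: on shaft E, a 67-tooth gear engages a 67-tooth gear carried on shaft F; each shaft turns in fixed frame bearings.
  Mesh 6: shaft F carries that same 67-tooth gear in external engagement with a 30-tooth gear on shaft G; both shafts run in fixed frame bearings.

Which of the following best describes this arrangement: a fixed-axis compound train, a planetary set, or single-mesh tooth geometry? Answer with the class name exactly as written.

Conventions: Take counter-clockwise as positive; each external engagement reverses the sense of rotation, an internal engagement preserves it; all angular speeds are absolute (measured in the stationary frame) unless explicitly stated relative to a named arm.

fixed-axis compound train

topology: fixed-axis compound train — 6 meshes, A→G
classification: fixed-axis compound train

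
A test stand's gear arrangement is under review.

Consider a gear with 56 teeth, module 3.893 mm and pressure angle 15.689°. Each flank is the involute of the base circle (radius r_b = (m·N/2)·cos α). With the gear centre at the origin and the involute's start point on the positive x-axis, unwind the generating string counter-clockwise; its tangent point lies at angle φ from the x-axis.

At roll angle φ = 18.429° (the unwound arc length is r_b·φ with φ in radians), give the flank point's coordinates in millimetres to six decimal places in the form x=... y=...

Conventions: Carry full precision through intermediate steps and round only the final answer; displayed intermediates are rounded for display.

single-mesh involute tooth geometry (56T wheel at module 3.893)
pitch radius r_p = m·N/2 = 3.893·56/2 = 109.004000
base radius r_b = r_p·cos α = 109.004000·cos 15.689° = 104.942912
roll angle φ = 18.429° = 0.32164673 rad
x = r_b·(cos φ + φ·sin φ) = 110.231832
y = r_b·(sin φ − φ·cos φ) = 1.152045

x=110.231832 y=1.152045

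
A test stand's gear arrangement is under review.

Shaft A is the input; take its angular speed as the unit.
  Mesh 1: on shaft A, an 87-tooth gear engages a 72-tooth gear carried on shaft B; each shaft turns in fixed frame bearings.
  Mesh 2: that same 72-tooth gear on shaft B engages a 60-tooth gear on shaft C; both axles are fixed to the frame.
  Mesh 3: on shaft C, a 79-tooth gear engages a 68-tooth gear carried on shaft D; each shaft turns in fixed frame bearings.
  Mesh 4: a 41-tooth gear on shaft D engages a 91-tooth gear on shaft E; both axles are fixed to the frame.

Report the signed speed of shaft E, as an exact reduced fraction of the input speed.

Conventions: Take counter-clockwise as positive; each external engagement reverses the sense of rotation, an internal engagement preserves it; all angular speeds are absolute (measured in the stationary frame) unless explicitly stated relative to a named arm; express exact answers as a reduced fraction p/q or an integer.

4-mesh fixed-axis compound train (all bearings frame-fixed)
mesh 1 [87T→72T]: |ω|/ω_in = 1×87/72 = 29/24, sense flips to −
mesh 2 [72T→60T]: |ω|/ω_in = (29/24)×72/60 = 29/20, sense flips to +
mesh 3 [79T→68T]: |ω|/ω_in = (29/20)×79/68 = 2291/1360, sense flips to −
mesh 4 [41T→91T]: |ω|/ω_in = (2291/1360)×41/91 = 93931/123760, sense flips to +
signed output speed (× input speed) = 93931/123760

93931/123760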